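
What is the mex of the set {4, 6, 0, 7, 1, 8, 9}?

The values 0, 1 are all present; 2 is the first non-negative integer missing from the set.

2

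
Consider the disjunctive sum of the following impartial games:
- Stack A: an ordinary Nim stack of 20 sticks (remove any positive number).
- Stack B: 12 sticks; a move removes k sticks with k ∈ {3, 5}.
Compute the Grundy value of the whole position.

Stack A is a plain Nim stack of size 20, so its Grundy value is 20.
For stack B, compute g(0), g(1), … with moves {3, 5}:
g(0) = mex{} = 0
g(1) = mex{} = 0
g(2) = mex{} = 0
g(3) = mex{0} = 1
g(4) = mex{0} = 1
g(5) = mex{0} = 1
g(6) = mex{0,1} = 2
g(7) = mex{0,1} = 2
g(8) = mex{1} = 0
g(9) = mex{1,2} = 0
g(10) = mex{1,2} = 0
g(11) = mex{0,2} = 1
g(12) = mex{0,2} = 1
So g(12) = 1.
By the Sprague-Grundy theorem, the Grundy value of a sum of independent games is the XOR of the component values.
Combined value = 20 XOR 1 = 21.

21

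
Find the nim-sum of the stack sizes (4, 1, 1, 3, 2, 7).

In binary:
  100  (4)
  001  (1)
  001  (1)
  011  (3)
  010  (2)
  111  (7)
  ---
  010  (2)

2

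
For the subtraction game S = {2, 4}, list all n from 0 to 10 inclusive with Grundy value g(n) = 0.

0, 1, 6, 7

Grundy values for subtraction set {2, 4}:
k:     0  1  2  3  4  5  6  7  8  9 10
g(k):  0  0  1  1  2  2  0  0  1  1  2
The P-positions (g = 0) in 0..10 are 0, 1, 6, 7.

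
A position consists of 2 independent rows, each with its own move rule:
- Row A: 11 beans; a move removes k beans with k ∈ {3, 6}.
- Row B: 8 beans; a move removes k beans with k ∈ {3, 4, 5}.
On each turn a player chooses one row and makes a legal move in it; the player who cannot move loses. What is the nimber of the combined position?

0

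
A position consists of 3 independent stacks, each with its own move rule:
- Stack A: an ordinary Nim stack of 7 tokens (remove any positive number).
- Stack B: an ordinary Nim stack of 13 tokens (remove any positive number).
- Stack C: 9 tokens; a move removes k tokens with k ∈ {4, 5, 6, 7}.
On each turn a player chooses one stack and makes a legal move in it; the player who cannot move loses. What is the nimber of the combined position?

Stack A is a plain Nim stack of size 7, so its Grundy value is 7.
Stack B is a plain Nim stack of size 13, so its Grundy value is 13.
Grundy values for stack C (subtraction set {4, 5, 6, 7}):
k:     0  1  2  3  4  5  6  7  8  9
g(k):  0  0  0  0  1  1  1  1  2  2
So g(9) = 2.
By the Sprague-Grundy theorem, the Grundy value of a sum of independent games is the XOR of the component values.
Combined value = 7 XOR 13 XOR 2 = 8.

8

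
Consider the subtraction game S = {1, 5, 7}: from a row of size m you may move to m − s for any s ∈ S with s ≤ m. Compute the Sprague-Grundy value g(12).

Grundy values for subtraction set {1, 5, 7}:
k:     0  1  2  3  4  5  6  7  8  9 10 11 12
g(k):  0  1  0  1  0  1  0  1  0  1  0  1  0
So g(12) = 0.

0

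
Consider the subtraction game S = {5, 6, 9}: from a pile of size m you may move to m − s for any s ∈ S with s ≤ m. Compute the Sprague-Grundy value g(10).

Build the Grundy sequence with g(k) = mex{g(k−s) : s ∈ {5, 6, 9}, s ≤ k}:
k:     0  1  2  3  4  5  6  7  8  9 10
g(k):  0  0  0  0  0  1  1  1  1  1  2
So g(10) = 2.

2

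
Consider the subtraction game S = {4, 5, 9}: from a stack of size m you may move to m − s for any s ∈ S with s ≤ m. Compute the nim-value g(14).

0

Build the Grundy sequence with g(k) = mex{g(k−s) : s ∈ {4, 5, 9}, s ≤ k}:
g(0) = mex{} = 0
g(1) = mex{} = 0
g(2) = mex{} = 0
g(3) = mex{} = 0
g(4) = mex{0} = 1
g(5) = mex{0} = 1
g(6) = mex{0} = 1
g(7) = mex{0} = 1
g(8) = mex{0,1} = 2
g(9) = mex{0,1} = 2
g(10) = mex{0,1} = 2
g(11) = mex{0,1} = 2
g(12) = mex{0,1,2} = 3
g(13) = mex{1,2} = 0
g(14) = mex{1,2} = 0
So g(14) = 0.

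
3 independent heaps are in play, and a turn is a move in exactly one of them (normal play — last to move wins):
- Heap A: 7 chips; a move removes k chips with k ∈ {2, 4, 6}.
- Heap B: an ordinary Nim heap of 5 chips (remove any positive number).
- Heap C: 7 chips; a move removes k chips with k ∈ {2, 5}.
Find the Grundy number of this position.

6

Grundy values for heap A (subtraction set {2, 4, 6}):
g(0) = mex{} = 0
g(1) = mex{} = 0
g(2) = mex{0} = 1
g(3) = mex{0} = 1
g(4) = mex{0,1} = 2
g(5) = mex{0,1} = 2
g(6) = mex{0,1,2} = 3
g(7) = mex{0,1,2} = 3
So g(7) = 3.
Heap B is a plain Nim heap of size 5, so its Grundy value is 5.
For heap C, compute g(0), g(1), … with moves {2, 5}:
g(0) = mex{} = 0
g(1) = mex{} = 0
g(2) = mex{0} = 1
g(3) = mex{0} = 1
g(4) = mex{1} = 0
g(5) = mex{0,1} = 2
g(6) = mex{0} = 1
g(7) = mex{1,2} = 0
So g(7) = 0.
The value of a disjunctive sum is the nim-sum of the parts.
Combined value = 3 XOR 5 XOR 0 = 6.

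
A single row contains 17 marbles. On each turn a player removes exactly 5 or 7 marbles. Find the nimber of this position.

Build the Grundy sequence with g(k) = mex{g(k−s) : s ∈ {5, 7}, s ≤ k}:
k:     0  1  2  3  4  5  6  7  8  9 10 11 12 13 14 15 16 17
g(k):  0  0  0  0  0  1  1  1  1  1  2  2  0  0  0  0  0  1
So g(17) = 1.

1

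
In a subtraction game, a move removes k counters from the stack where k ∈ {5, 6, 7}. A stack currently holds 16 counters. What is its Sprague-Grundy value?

Grundy values for subtraction set {5, 6, 7}:
k:     0  1  2  3  4  5  6  7  8  9 10 11 12 13 14 15 16
g(k):  0  0  0  0  0  1  1  1  1  1  2  2  0  0  0  0  0
So g(16) = 0.

0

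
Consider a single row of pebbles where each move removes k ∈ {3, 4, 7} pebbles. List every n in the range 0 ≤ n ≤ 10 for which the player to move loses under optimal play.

0, 1, 2, 10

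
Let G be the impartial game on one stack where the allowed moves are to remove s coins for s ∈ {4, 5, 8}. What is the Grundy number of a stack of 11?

2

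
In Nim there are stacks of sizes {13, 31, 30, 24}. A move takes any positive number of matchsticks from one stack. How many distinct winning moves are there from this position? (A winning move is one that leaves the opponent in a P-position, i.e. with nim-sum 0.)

3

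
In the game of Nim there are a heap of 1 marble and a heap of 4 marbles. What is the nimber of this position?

Nim-sum: 1 XOR 4 = 5.

5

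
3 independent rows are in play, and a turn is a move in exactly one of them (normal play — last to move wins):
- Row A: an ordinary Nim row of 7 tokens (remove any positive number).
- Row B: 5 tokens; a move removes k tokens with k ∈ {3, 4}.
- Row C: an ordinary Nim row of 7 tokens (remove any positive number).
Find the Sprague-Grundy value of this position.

1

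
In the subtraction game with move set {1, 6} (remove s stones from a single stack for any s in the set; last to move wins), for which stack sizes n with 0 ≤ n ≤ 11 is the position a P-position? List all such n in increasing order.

0, 2, 4, 7, 9, 11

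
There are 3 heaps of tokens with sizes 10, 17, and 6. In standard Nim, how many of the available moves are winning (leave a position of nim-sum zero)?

Compute the nim-sum pairwise:
10 ^ 17 = 27
27 ^ 6 = 29
The overall nim-sum is X = 29. A heap of size p has a winning move iff p XOR X < p (reduce it to p XOR X).
  10: 10 XOR 29 = 23 ≥ 10 — no move.
  17: 17 XOR 29 = 12 < 17 — winning move (to 12).
  6: 6 XOR 29 = 27 ≥ 6 — no move.
That gives 1 winning move.

1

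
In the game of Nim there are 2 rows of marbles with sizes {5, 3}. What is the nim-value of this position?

6

Compute the nim-sum pairwise:
5 ^ 3 = 6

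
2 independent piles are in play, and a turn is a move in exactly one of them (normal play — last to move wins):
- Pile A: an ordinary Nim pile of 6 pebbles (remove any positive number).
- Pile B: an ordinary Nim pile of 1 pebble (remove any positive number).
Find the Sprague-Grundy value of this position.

Pile A is a plain Nim pile of size 6, so its Grundy value is 6.
Pile B is a plain Nim pile of size 1, so its Grundy value is 1.
By the Sprague-Grundy theorem, the Grundy value of a sum of independent games is the XOR of the component values.
Combined value = 6 ⊕ 1 = 7.

7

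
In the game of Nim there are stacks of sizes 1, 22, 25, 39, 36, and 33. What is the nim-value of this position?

Nim-sum: 1 XOR 22 XOR 25 XOR 39 XOR 36 XOR 33 = 44.

44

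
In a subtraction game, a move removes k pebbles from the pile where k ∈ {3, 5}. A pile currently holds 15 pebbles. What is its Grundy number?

Build the Grundy sequence with g(k) = mex{g(k−s) : s ∈ {3, 5}, s ≤ k}:
k:     0  1  2  3  4  5  6  7  8  9 10 11 12 13 14 15
g(k):  0  0  0  1  1  1  2  2  0  0  0  1  1  1  2  2
So g(15) = 2.

2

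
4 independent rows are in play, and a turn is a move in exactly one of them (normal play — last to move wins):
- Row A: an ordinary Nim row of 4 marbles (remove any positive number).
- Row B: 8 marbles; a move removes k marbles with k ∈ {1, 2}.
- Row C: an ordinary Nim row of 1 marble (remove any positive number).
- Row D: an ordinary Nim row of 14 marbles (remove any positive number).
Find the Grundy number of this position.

Row A is a plain Nim row of size 4, so its Grundy value is 4.
Build the Grundy sequence for row B with g(k) = mex{g(k−s) : s ∈ {1, 2}, s ≤ k}:
k:     0  1  2  3  4  5  6  7  8
g(k):  0  1  2  0  1  2  0  1  2
So g(8) = 2.
Row C is a plain Nim row of size 1, so its Grundy value is 1.
Row D is a plain Nim row of size 14, so its Grundy value is 14.
By the Sprague-Grundy theorem, the Grundy value of a sum of independent games is the XOR of the component values.
Combined value = 4 ⊕ 2 ⊕ 1 ⊕ 14 = 9.

9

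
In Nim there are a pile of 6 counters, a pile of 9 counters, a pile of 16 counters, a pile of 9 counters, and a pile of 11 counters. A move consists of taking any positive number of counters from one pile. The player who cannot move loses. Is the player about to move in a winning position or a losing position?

In binary:
  00110  (6)
  01001  (9)
  10000  (16)
  01001  (9)
  01011  (11)
  -----
  11101  (29)
The nim-sum is 29 ≠ 0, so this is an N-position: the player to move can win.

Winning position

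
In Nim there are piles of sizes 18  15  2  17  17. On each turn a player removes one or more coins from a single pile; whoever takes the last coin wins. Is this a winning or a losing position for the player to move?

Winning position

In binary:
  10010  (18)
  01111  (15)
  00010  (2)
  10001  (17)
  10001  (17)
  -----
  11111  (31)
The nim-sum is 31 ≠ 0, so this is an N-position: the player to move can win.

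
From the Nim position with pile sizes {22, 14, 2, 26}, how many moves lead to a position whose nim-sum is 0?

In binary:
  10110  (22)
  01110  (14)
  00010  (2)
  11010  (26)
  -----
  00000  (0)
The nim-sum is already 0, so every move leaves a nonzero nim-sum — there are no winning moves.

0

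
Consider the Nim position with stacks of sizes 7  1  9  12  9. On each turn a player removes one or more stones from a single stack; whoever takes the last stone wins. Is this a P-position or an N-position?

Compute the nim-sum pairwise:
7 ⊕ 1 = 6
6 ⊕ 9 = 15
15 ⊕ 12 = 3
3 ⊕ 9 = 10
The nim-sum is 10 ≠ 0, so this is an N-position: the player to move can win.

N-position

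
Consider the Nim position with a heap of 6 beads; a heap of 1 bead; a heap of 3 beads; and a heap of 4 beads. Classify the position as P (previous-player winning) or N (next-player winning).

Bitwise XOR of the heap sizes:
  110  (6)
  001  (1)
  011  (3)
  100  (4)
  ---
  000  (0)
The nim-sum is 0, so this is a P-position: the player to move is in a losing position under optimal play.

P-position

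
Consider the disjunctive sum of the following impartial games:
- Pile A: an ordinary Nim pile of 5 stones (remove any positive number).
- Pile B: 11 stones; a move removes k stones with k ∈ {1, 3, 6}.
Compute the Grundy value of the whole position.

5

Pile A is a plain Nim pile of size 5, so its Grundy value is 5.
Grundy values for pile B (subtraction set {1, 3, 6}):
k:     0  1  2  3  4  5  6  7  8  9 10 11
g(k):  0  1  0  1  0  1  2  3  2  0  1  0
So g(11) = 0.
By the Sprague-Grundy theorem, the Grundy value of a sum of independent games is the XOR of the component values.
Combined value = 5 XOR 0 = 5.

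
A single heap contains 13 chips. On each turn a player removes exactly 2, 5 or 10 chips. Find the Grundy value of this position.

3

Compute g(0), g(1), … for moves {2, 5, 10}:
g(0) = mex{} = 0
g(1) = mex{} = 0
g(2) = mex{0} = 1
g(3) = mex{0} = 1
g(4) = mex{1} = 0
g(5) = mex{0,1} = 2
g(6) = mex{0} = 1
g(7) = mex{1,2} = 0
g(8) = mex{1} = 0
g(9) = mex{0} = 1
g(10) = mex{0,2} = 1
g(11) = mex{0,1} = 2
g(12) = mex{0,1} = 2
g(13) = mex{0,1,2} = 3
So g(13) = 3.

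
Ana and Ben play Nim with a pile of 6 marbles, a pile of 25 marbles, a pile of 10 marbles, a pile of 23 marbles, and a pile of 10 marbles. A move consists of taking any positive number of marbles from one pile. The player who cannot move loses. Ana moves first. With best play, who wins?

Ana wins

Nim-sum: 6 ^ 25 ^ 10 ^ 23 ^ 10 = 8.
The nim-sum is 8 ≠ 0, so this is an N-position: the player to move can win; Ana has a winning move.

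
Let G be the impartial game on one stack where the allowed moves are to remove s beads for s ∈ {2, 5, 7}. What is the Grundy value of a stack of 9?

Compute g(0), g(1), … for moves {2, 5, 7}:
k:     0  1  2  3  4  5  6  7  8  9
g(k):  0  0  1  1  0  2  1  3  2  2
So g(9) = 2.

2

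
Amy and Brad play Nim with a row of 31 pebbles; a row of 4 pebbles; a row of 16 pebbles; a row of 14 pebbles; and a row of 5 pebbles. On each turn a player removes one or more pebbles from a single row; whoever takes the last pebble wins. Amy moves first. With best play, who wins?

Brad wins

Nim-sum: 31 ^ 4 ^ 16 ^ 14 ^ 5 = 0.
The nim-sum is 0, so this is a P-position: the player to move is in a losing position under optimal play; Amy is about to move from it and so loses — Brad wins.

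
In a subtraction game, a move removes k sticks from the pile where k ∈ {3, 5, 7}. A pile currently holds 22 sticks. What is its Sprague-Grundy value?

Grundy values for subtraction set {3, 5, 7}:
k:     0  1  2  3  4  5  6  7  8  9 10 11 12 13 14 15 16 17 18 19 20 21 22
g(k):  0  0  0  1  1  1  2  2  2  3  0  0  0  1  1  1  2  2  2  3  0  0  0
So g(22) = 0.

0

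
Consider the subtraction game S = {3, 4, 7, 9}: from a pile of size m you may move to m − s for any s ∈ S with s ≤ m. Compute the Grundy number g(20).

2

Build the Grundy sequence with g(k) = mex{g(k−s) : s ∈ {3, 4, 7, 9}, s ≤ k}:
k:     0  1  2  3  4  5  6  7  8  9 10 11 12 13 14 15 16 17 18 19 20
g(k):  0  0  0  1  1  1  2  2  2  3  3  3  0  0  0  1  1  1  2  2  2
So g(20) = 2.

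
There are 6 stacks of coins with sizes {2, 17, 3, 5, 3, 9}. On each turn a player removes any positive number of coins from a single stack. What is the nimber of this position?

31

Write each in binary and XOR column by column:
  00010  (2)
  10001  (17)
  00011  (3)
  00101  (5)
  00011  (3)
  01001  (9)
  -----
  11111  (31)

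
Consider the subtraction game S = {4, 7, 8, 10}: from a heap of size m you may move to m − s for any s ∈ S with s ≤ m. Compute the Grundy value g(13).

Compute g(0), g(1), … for moves {4, 7, 8, 10}:
k:     0  1  2  3  4  5  6  7  8  9 10 11 12 13
g(k):  0  0  0  0  1  1  1  1  2  2  2  2  3  3
So g(13) = 3.

3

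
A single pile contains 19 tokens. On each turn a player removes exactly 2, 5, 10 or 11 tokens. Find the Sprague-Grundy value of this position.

Compute g(0), g(1), … for moves {2, 5, 10, 11}:
k:     0  1  2  3  4  5  6  7  8  9 10 11 12 13 14 15 16 17 18 19
g(k):  0  0  1  1  0  2  1  0  0  1  1  2  2  3  3  4  0  3  1  2
So g(19) = 2.

2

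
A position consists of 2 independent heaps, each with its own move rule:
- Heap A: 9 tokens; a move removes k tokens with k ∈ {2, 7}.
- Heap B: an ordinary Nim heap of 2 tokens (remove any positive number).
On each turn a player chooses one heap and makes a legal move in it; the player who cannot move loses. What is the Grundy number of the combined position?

2

For heap A, compute g(0), g(1), … with moves {2, 7}:
k:     0  1  2  3  4  5  6  7  8  9
g(k):  0  0  1  1  0  0  1  1  2  0
So g(9) = 0.
Heap B is a plain Nim heap of size 2, so its Grundy value is 2.
The value of a disjunctive sum is the nim-sum of the parts.
Combined value = 0 XOR 2 = 2.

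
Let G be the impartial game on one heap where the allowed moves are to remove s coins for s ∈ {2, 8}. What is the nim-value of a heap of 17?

1

Grundy values for subtraction set {2, 8}:
k:     0  1  2  3  4  5  6  7  8  9 10 11 12 13 14 15 16 17
g(k):  0  0  1  1  0  0  1  1  2  2  0  0  1  1  0  0  1  1
So g(17) = 1.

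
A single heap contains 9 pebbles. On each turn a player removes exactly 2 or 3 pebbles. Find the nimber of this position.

Compute g(0), g(1), … for moves {2, 3}:
k:     0  1  2  3  4  5  6  7  8  9
g(k):  0  0  1  1  2  0  0  1  1  2
So g(9) = 2.

2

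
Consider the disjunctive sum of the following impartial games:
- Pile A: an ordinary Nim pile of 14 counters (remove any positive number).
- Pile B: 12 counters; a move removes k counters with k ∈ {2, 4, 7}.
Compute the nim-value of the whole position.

Pile A is a plain Nim pile of size 14, so its Grundy value is 14.
Grundy values for pile B (subtraction set {2, 4, 7}):
g(0) = mex{} = 0
g(1) = mex{} = 0
g(2) = mex{0} = 1
g(3) = mex{0} = 1
g(4) = mex{0,1} = 2
g(5) = mex{0,1} = 2
g(6) = mex{1,2} = 0
g(7) = mex{0,1,2} = 3
g(8) = mex{0,2} = 1
g(9) = mex{1,2,3} = 0
g(10) = mex{0,1} = 2
g(11) = mex{0,2,3} = 1
g(12) = mex{1,2} = 0
So g(12) = 0.
By the Sprague-Grundy theorem, the Grundy value of a sum of independent games is the XOR of the component values.
Combined value = 14 XOR 0 = 14.

14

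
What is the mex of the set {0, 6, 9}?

0 is in the set but 1 is not, so the mex is 1.

1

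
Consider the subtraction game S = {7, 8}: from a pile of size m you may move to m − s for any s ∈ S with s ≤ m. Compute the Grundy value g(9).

Grundy values for subtraction set {7, 8}:
g(0) = mex{} = 0
g(1) = mex{} = 0
g(2) = mex{} = 0
g(3) = mex{} = 0
g(4) = mex{} = 0
g(5) = mex{} = 0
g(6) = mex{} = 0
g(7) = mex{0} = 1
g(8) = mex{0} = 1
g(9) = mex{0} = 1
So g(9) = 1.

1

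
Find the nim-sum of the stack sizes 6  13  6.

Compute the nim-sum pairwise:
6 ^ 13 = 11
11 ^ 6 = 13

13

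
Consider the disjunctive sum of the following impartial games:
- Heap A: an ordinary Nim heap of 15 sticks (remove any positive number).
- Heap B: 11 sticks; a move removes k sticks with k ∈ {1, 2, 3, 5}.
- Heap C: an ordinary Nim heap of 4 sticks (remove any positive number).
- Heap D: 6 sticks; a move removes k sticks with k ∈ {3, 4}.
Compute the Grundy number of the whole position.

Heap A is a plain Nim heap of size 15, so its Grundy value is 15.
Grundy values for heap B (subtraction set {1, 2, 3, 5}):
k:     0  1  2  3  4  5  6  7  8  9 10 11
g(k):  0  1  2  3  0  1  2  3  0  1  2  3
So g(11) = 3.
Heap C is a plain Nim heap of size 4, so its Grundy value is 4.
Grundy values for heap D (subtraction set {3, 4}):
g(0) = mex{} = 0
g(1) = mex{} = 0
g(2) = mex{} = 0
g(3) = mex{0} = 1
g(4) = mex{0} = 1
g(5) = mex{0} = 1
g(6) = mex{0,1} = 2
So g(6) = 2.
The value of a disjunctive sum is the nim-sum of the parts.
Combined value = 15 ⊕ 3 ⊕ 4 ⊕ 2 = 10.

10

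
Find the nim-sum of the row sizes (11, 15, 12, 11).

Nim-sum: 11 ^ 15 ^ 12 ^ 11 = 3.

3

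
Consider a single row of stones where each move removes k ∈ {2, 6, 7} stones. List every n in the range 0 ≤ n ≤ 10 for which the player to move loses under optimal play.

Compute g(0), g(1), … for moves {2, 6, 7}:
k:     0  1  2  3  4  5  6  7  8  9 10
g(k):  0  0  1  1  0  0  1  1  2  0  3
The P-positions (g = 0) in 0..10 are 0, 1, 4, 5, 9.

0, 1, 4, 5, 9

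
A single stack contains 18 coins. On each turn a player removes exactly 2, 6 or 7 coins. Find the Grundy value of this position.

0

Build the Grundy sequence with g(k) = mex{g(k−s) : s ∈ {2, 6, 7}, s ≤ k}:
k:     0  1  2  3  4  5  6  7  8  9 10 11 12 13 14 15 16 17 18
g(k):  0  0  1  1  0  0  1  1  2  0  3  1  2  0  0  1  1  0  0
So g(18) = 0.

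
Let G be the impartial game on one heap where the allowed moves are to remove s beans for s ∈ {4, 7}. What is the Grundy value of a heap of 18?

1

Compute g(0), g(1), … for moves {4, 7}:
k:     0  1  2  3  4  5  6  7  8  9 10 11 12 13 14 15 16 17 18
g(k):  0  0  0  0  1  1  1  1  2  2  2  0  0  0  0  1  1  1  1
So g(18) = 1.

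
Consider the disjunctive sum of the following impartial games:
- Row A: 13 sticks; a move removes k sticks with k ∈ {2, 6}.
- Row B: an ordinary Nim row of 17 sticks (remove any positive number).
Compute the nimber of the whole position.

Build the Grundy sequence for row A with g(k) = mex{g(k−s) : s ∈ {2, 6}, s ≤ k}:
k:     0  1  2  3  4  5  6  7  8  9 10 11 12 13
g(k):  0  0  1  1  0  0  1  1  0  0  1  1  0  0
So g(13) = 0.
Row B is a plain Nim row of size 17, so its Grundy value is 17.
By the Sprague-Grundy theorem, the Grundy value of a sum of independent games is the XOR of the component values.
Combined value = 0 ⊕ 17 = 17.

17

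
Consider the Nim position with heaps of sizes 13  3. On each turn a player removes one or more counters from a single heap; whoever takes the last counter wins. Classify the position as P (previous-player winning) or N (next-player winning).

N-position

Compute the nim-sum pairwise:
13 XOR 3 = 14
The nim-sum is 14 ≠ 0, so this is an N-position: the player to move can win.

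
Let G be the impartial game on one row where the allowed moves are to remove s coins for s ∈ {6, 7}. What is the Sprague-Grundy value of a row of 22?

Grundy values for subtraction set {6, 7}:
k:     0  1  2  3  4  5  6  7  8  9 10 11 12 13 14 15 16 17 18 19 20 21 22
g(k):  0  0  0  0  0  0  1  1  1  1  1  1  2  0  0  0  0  0  0  1  1  1  1
So g(22) = 1.

1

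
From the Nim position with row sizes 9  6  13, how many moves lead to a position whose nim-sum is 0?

1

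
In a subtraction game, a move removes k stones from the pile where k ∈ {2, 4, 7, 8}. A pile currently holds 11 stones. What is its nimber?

0

Grundy values for subtraction set {2, 4, 7, 8}:
g(0) = mex{} = 0
g(1) = mex{} = 0
g(2) = mex{0} = 1
g(3) = mex{0} = 1
g(4) = mex{0,1} = 2
g(5) = mex{0,1} = 2
g(6) = mex{1,2} = 0
g(7) = mex{0,1,2} = 3
g(8) = mex{0,2} = 1
g(9) = mex{0,1,2,3} = 4
g(10) = mex{0,1} = 2
g(11) = mex{1,2,3,4} = 0
So g(11) = 0.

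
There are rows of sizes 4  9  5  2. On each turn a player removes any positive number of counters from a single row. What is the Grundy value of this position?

10

Nim-sum: 4 XOR 9 XOR 5 XOR 2 = 10.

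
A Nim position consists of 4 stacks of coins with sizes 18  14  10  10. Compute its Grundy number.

In binary:
  10010  (18)
  01110  (14)
  01010  (10)
  01010  (10)
  -----
  11100  (28)

28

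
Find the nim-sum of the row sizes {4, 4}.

0

Compute the nim-sum pairwise:
4 ^ 4 = 0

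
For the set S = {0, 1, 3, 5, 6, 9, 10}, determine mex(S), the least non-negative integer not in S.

2

The values 0, 1 are all present; 2 is the first non-negative integer missing from the set.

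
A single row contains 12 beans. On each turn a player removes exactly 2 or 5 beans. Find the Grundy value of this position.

2

Build the Grundy sequence with g(k) = mex{g(k−s) : s ∈ {2, 5}, s ≤ k}:
k:     0  1  2  3  4  5  6  7  8  9 10 11 12
g(k):  0  0  1  1  0  2  1  0  0  1  1  0  2
So g(12) = 2.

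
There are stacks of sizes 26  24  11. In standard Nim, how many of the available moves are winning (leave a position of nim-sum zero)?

Nim-sum: 26 ^ 24 ^ 11 = 9.
The overall nim-sum is X = 9. A stack of size p has a winning move iff p XOR X < p (reduce it to p XOR X).
  26: 26 XOR 9 = 19 < 26 — winning move (to 19).
  24: 24 XOR 9 = 17 < 24 — winning move (to 17).
  11: 11 XOR 9 = 2 < 11 — winning move (to 2).
That gives 3 winning moves.

3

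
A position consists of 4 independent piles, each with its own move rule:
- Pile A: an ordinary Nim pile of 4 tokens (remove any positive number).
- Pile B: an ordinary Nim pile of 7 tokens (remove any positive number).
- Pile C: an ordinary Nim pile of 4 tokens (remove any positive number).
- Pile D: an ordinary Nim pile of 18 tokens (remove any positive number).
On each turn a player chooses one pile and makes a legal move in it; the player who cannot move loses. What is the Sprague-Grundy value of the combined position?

Pile A is a plain Nim pile of size 4, so its Grundy value is 4.
Pile B is a plain Nim pile of size 7, so its Grundy value is 7.
Pile C is a plain Nim pile of size 4, so its Grundy value is 4.
Pile D is a plain Nim pile of size 18, so its Grundy value is 18.
By the Sprague-Grundy theorem, the Grundy value of a sum of independent games is the XOR of the component values.
Combined value = 4 XOR 7 XOR 4 XOR 18 = 21.

21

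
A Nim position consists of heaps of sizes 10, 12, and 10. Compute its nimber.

12

Nim-sum: 10 ⊕ 12 ⊕ 10 = 12.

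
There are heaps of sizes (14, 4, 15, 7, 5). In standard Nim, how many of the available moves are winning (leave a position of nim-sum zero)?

In binary:
  1110  (14)
  0100  (4)
  1111  (15)
  0111  (7)
  0101  (5)
  ----
  0111  (7)
The overall nim-sum is X = 7. A heap of size p has a winning move iff p XOR X < p (reduce it to p XOR X).
  14: 14 XOR 7 = 9 < 14 — winning move (to 9).
  4: 4 XOR 7 = 3 < 4 — winning move (to 3).
  15: 15 XOR 7 = 8 < 15 — winning move (to 8).
  7: 7 XOR 7 = 0 < 7 — winning move (to 0).
  5: 5 XOR 7 = 2 < 5 — winning move (to 2).
That gives 5 winning moves.

5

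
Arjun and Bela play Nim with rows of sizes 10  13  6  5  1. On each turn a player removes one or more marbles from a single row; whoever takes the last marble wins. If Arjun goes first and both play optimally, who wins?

Arjun wins

Bitwise XOR of the heap sizes:
  1010  (10)
  1101  (13)
  0110  (6)
  0101  (5)
  0001  (1)
  ----
  0101  (5)
The nim-sum is 5 ≠ 0, so this is an N-position: the player to move can win; Arjun has a winning move.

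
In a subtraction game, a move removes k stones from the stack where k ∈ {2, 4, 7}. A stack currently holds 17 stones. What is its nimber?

1

Grundy values for subtraction set {2, 4, 7}:
k:     0  1  2  3  4  5  6  7  8  9 10 11 12 13 14 15 16 17
g(k):  0  0  1  1  2  2  0  3  1  0  2  1  0  2  1  0  2  1
So g(17) = 1.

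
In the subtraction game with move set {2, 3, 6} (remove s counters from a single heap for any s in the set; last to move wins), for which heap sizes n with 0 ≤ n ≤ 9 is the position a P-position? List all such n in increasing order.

0, 1, 5, 9

Build the Grundy sequence with g(k) = mex{g(k−s) : s ∈ {2, 3, 6}, s ≤ k}:
g(0) = mex{} = 0
g(1) = mex{} = 0
g(2) = mex{0} = 1
g(3) = mex{0} = 1
g(4) = mex{0,1} = 2
g(5) = mex{1} = 0
g(6) = mex{0,1,2} = 3
g(7) = mex{0,2} = 1
g(8) = mex{0,1,3} = 2
g(9) = mex{1,3} = 0
The P-positions (g = 0) in 0..9 are 0, 1, 5, 9.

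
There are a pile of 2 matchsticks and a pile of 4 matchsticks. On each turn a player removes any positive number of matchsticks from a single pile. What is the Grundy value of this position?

6

Compute the nim-sum pairwise:
2 ⊕ 4 = 6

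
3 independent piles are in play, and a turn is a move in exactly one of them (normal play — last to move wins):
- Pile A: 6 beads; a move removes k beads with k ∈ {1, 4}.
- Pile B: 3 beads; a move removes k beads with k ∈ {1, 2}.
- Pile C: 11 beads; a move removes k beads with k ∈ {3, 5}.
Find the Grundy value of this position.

For pile A, compute g(0), g(1), … with moves {1, 4}:
k:     0  1  2  3  4  5  6
g(k):  0  1  0  1  2  0  1
So g(6) = 1.
Build the Grundy sequence for pile B with g(k) = mex{g(k−s) : s ∈ {1, 2}, s ≤ k}:
g(0) = mex{} = 0
g(1) = mex{0} = 1
g(2) = mex{0,1} = 2
g(3) = mex{1,2} = 0
So g(3) = 0.
Build the Grundy sequence for pile C with g(k) = mex{g(k−s) : s ∈ {3, 5}, s ≤ k}:
k:     0  1  2  3  4  5  6  7  8  9 10 11
g(k):  0  0  0  1  1  1  2  2  0  0  0  1
So g(11) = 1.
The value of a disjunctive sum is the nim-sum of the parts.
Combined value = 1 XOR 0 XOR 1 = 0.

0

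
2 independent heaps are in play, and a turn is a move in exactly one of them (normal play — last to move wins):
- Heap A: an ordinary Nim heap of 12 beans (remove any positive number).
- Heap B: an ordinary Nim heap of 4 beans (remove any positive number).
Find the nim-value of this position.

8

Heap A is a plain Nim heap of size 12, so its Grundy value is 12.
Heap B is a plain Nim heap of size 4, so its Grundy value is 4.
The value of a disjunctive sum is the nim-sum of the parts.
Combined value = 12 ⊕ 4 = 8.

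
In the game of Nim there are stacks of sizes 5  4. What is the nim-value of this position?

1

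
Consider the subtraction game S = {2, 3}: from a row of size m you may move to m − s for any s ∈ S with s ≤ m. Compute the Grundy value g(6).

0

Compute g(0), g(1), … for moves {2, 3}:
g(0) = mex{} = 0
g(1) = mex{} = 0
g(2) = mex{0} = 1
g(3) = mex{0} = 1
g(4) = mex{0,1} = 2
g(5) = mex{1} = 0
g(6) = mex{1,2} = 0
So g(6) = 0.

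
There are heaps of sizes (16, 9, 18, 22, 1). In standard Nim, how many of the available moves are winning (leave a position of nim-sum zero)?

3

Nim-sum: 16 ^ 9 ^ 18 ^ 22 ^ 1 = 28.
The overall nim-sum is X = 28. A heap of size p has a winning move iff p XOR X < p (reduce it to p XOR X).
  16: 16 XOR 28 = 12 < 16 — winning move (to 12).
  9: 9 XOR 28 = 21 ≥ 9 — no move.
  18: 18 XOR 28 = 14 < 18 — winning move (to 14).
  22: 22 XOR 28 = 10 < 22 — winning move (to 10).
  1: 1 XOR 28 = 29 ≥ 1 — no move.
That gives 3 winning moves.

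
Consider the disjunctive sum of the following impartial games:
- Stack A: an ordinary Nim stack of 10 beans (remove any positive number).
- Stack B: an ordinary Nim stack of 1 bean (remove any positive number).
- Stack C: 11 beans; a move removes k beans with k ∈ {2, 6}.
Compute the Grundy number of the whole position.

Stack A is a plain Nim stack of size 10, so its Grundy value is 10.
Stack B is a plain Nim stack of size 1, so its Grundy value is 1.
Grundy values for stack C (subtraction set {2, 6}):
k:     0  1  2  3  4  5  6  7  8  9 10 11
g(k):  0  0  1  1  0  0  1  1  0  0  1  1
So g(11) = 1.
By the Sprague-Grundy theorem, the Grundy value of a sum of independent games is the XOR of the component values.
Combined value = 10 XOR 1 XOR 1 = 10.

10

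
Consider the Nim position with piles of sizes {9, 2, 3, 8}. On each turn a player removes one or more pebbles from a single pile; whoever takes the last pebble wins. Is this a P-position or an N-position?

P-position

In binary:
  1001  (9)
  0010  (2)
  0011  (3)
  1000  (8)
  ----
  0000  (0)
The nim-sum is 0, so this is a P-position: the player to move is in a losing position under optimal play.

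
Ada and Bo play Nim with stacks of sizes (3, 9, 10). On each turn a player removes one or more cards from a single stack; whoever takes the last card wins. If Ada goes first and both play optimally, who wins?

Bo wins

Nim-sum: 3 XOR 9 XOR 10 = 0.
The nim-sum is 0, so this is a P-position: the player to move is in a losing position under optimal play; Ada is about to move from it and so loses — Bo wins.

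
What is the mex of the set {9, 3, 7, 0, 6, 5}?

1

0 is in the set but 1 is not, so the mex is 1.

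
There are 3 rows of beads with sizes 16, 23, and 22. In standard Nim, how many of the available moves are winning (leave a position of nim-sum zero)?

3

Compute the nim-sum pairwise:
16 XOR 23 = 7
7 XOR 22 = 17
The overall nim-sum is X = 17. A row of size p has a winning move iff p XOR X < p (reduce it to p XOR X).
  16: 16 XOR 17 = 1 < 16 — winning move (to 1).
  23: 23 XOR 17 = 6 < 23 — winning move (to 6).
  22: 22 XOR 17 = 7 < 22 — winning move (to 7).
That gives 3 winning moves.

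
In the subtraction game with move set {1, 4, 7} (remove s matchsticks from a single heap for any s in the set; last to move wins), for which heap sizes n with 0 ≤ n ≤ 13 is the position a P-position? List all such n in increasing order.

Compute g(0), g(1), … for moves {1, 4, 7}:
g(0) = mex{} = 0
g(1) = mex{0} = 1
g(2) = mex{1} = 0
g(3) = mex{0} = 1
g(4) = mex{0,1} = 2
g(5) = mex{1,2} = 0
g(6) = mex{0} = 1
g(7) = mex{0,1} = 2
g(8) = mex{1,2} = 0
g(9) = mex{0} = 1
g(10) = mex{1} = 0
g(11) = mex{0,2} = 1
g(12) = mex{0,1} = 2
g(13) = mex{1,2} = 0
The P-positions (g = 0) in 0..13 are 0, 2, 5, 8, 10, 13.

0, 2, 5, 8, 10, 13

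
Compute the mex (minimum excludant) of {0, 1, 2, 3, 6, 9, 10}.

4

The values 0, 1, 2, 3 are all present; 4 is the first non-negative integer missing from the set.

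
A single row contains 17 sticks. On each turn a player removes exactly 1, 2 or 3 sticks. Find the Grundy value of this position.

1

Grundy values for subtraction set {1, 2, 3}:
k:     0  1  2  3  4  5  6  7  8  9 10 11 12 13 14 15 16 17
g(k):  0  1  2  3  0  1  2  3  0  1  2  3  0  1  2  3  0  1
So g(17) = 1.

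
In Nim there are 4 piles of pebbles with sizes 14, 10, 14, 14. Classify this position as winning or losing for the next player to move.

In binary:
  1110  (14)
  1010  (10)
  1110  (14)
  1110  (14)
  ----
  0100  (4)
The nim-sum is 4 ≠ 0, so this is an N-position: the player to move can win.

Winning position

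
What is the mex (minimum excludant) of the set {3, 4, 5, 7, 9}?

0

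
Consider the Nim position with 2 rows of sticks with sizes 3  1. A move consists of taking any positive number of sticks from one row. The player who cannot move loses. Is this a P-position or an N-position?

Compute the nim-sum pairwise:
3 XOR 1 = 2
The nim-sum is 2 ≠ 0, so this is an N-position: the player to move can win.

N-position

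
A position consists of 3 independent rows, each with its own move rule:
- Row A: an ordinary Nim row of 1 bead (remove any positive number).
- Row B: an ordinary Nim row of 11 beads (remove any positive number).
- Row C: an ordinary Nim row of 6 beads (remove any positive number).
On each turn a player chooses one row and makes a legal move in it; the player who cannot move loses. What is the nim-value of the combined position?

Row A is a plain Nim row of size 1, so its Grundy value is 1.
Row B is a plain Nim row of size 11, so its Grundy value is 11.
Row C is a plain Nim row of size 6, so its Grundy value is 6.
The value of a disjunctive sum is the nim-sum of the parts.
Combined value = 1 ⊕ 11 ⊕ 6 = 12.

12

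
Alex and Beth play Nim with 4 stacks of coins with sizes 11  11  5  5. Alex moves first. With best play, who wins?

Beth wins

Compute the nim-sum pairwise:
11 ^ 11 = 0
0 ^ 5 = 5
5 ^ 5 = 0
The nim-sum is 0, so this is a P-position: the player to move is in a losing position under optimal play; Alex is about to move from it and so loses — Beth wins.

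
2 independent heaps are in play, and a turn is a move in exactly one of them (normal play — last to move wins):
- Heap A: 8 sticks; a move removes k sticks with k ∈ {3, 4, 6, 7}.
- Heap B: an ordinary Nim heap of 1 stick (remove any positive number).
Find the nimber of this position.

3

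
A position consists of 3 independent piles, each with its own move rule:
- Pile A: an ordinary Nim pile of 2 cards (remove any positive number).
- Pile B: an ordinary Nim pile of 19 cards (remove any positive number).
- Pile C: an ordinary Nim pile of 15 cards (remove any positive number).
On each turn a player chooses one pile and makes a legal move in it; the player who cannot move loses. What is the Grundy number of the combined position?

Pile A is a plain Nim pile of size 2, so its Grundy value is 2.
Pile B is a plain Nim pile of size 19, so its Grundy value is 19.
Pile C is a plain Nim pile of size 15, so its Grundy value is 15.
The value of a disjunctive sum is the nim-sum of the parts.
Combined value = 2 ⊕ 19 ⊕ 15 = 30.

30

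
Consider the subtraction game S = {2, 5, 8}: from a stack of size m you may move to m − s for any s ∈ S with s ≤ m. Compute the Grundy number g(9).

1

Grundy values for subtraction set {2, 5, 8}:
g(0) = mex{} = 0
g(1) = mex{} = 0
g(2) = mex{0} = 1
g(3) = mex{0} = 1
g(4) = mex{1} = 0
g(5) = mex{0,1} = 2
g(6) = mex{0} = 1
g(7) = mex{1,2} = 0
g(8) = mex{0,1} = 2
g(9) = mex{0} = 1
So g(9) = 1.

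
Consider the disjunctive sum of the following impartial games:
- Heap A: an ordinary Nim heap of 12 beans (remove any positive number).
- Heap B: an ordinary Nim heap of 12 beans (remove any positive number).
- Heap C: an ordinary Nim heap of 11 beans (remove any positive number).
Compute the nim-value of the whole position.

11

Heap A is a plain Nim heap of size 12, so its Grundy value is 12.
Heap B is a plain Nim heap of size 12, so its Grundy value is 12.
Heap C is a plain Nim heap of size 11, so its Grundy value is 11.
By the Sprague-Grundy theorem, the Grundy value of a sum of independent games is the XOR of the component values.
Combined value = 12 ⊕ 12 ⊕ 11 = 11.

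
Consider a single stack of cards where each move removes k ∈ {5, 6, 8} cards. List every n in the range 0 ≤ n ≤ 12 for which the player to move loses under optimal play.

Grundy values for subtraction set {5, 6, 8}:
g(0) = mex{} = 0
g(1) = mex{} = 0
g(2) = mex{} = 0
g(3) = mex{} = 0
g(4) = mex{} = 0
g(5) = mex{0} = 1
g(6) = mex{0} = 1
g(7) = mex{0} = 1
g(8) = mex{0} = 1
g(9) = mex{0} = 1
g(10) = mex{0,1} = 2
g(11) = mex{0,1} = 2
g(12) = mex{0,1} = 2
The P-positions (g = 0) in 0..12 are 0, 1, 2, 3, 4.

0, 1, 2, 3, 4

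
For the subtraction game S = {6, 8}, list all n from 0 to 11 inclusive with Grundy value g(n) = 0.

0, 1, 2, 3, 4, 5

Grundy values for subtraction set {6, 8}:
g(0) = mex{} = 0
g(1) = mex{} = 0
g(2) = mex{} = 0
g(3) = mex{} = 0
g(4) = mex{} = 0
g(5) = mex{} = 0
g(6) = mex{0} = 1
g(7) = mex{0} = 1
g(8) = mex{0} = 1
g(9) = mex{0} = 1
g(10) = mex{0} = 1
g(11) = mex{0} = 1
The P-positions (g = 0) in 0..11 are 0, 1, 2, 3, 4, 5.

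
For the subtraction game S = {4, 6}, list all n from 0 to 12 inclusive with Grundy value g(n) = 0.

0, 1, 2, 3, 10, 11, 12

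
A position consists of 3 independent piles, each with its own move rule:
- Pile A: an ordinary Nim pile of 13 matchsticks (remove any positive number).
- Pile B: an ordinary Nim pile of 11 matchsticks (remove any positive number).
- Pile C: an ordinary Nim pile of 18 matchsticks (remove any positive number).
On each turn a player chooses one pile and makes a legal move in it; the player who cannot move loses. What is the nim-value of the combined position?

20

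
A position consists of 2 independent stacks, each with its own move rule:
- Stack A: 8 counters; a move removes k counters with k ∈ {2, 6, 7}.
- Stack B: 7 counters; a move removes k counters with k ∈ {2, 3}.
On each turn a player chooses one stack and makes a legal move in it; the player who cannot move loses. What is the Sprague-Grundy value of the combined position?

3

Build the Grundy sequence for stack A with g(k) = mex{g(k−s) : s ∈ {2, 6, 7}, s ≤ k}:
k:     0  1  2  3  4  5  6  7  8
g(k):  0  0  1  1  0  0  1  1  2
So g(8) = 2.
Grundy values for stack B (subtraction set {2, 3}):
g(0) = mex{} = 0
g(1) = mex{} = 0
g(2) = mex{0} = 1
g(3) = mex{0} = 1
g(4) = mex{0,1} = 2
g(5) = mex{1} = 0
g(6) = mex{1,2} = 0
g(7) = mex{0,2} = 1
So g(7) = 1.
By the Sprague-Grundy theorem, the Grundy value of a sum of independent games is the XOR of the component values.
Combined value = 2 ⊕ 1 = 3.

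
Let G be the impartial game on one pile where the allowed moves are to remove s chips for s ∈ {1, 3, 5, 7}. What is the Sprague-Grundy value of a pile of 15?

Build the Grundy sequence with g(k) = mex{g(k−s) : s ∈ {1, 3, 5, 7}, s ≤ k}:
k:     0  1  2  3  4  5  6  7  8  9 10 11 12 13 14 15
g(k):  0  1  0  1  0  1  0  1  0  1  0  1  0  1  0  1
So g(15) = 1.

1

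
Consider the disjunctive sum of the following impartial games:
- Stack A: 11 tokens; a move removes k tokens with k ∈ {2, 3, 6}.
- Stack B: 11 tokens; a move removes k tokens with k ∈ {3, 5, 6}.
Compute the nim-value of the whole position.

Grundy values for stack A (subtraction set {2, 3, 6}):
g(0) = mex{} = 0
g(1) = mex{} = 0
g(2) = mex{0} = 1
g(3) = mex{0} = 1
g(4) = mex{0,1} = 2
g(5) = mex{1} = 0
g(6) = mex{0,1,2} = 3
g(7) = mex{0,2} = 1
g(8) = mex{0,1,3} = 2
g(9) = mex{1,3} = 0
g(10) = mex{1,2} = 0
g(11) = mex{0,2} = 1
So g(11) = 1.
For stack B, compute g(0), g(1), … with moves {3, 5, 6}:
g(0) = mex{} = 0
g(1) = mex{} = 0
g(2) = mex{} = 0
g(3) = mex{0} = 1
g(4) = mex{0} = 1
g(5) = mex{0} = 1
g(6) = mex{0,1} = 2
g(7) = mex{0,1} = 2
g(8) = mex{0,1} = 2
g(9) = mex{1,2} = 0
g(10) = mex{1,2} = 0
g(11) = mex{1,2} = 0
So g(11) = 0.
The value of a disjunctive sum is the nim-sum of the parts.
Combined value = 1 XOR 0 = 1.

1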